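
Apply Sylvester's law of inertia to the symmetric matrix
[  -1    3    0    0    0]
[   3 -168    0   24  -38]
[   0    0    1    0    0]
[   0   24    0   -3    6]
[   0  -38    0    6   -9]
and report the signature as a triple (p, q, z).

step 0: pivot -1 → sign −
step 1: pivot -159 → sign −
step 2: pivot 1 → sign +
step 3: pivot 33/53 → sign +
step 4: pivot -1/33 → sign −
signature = (2, 3, 0)

Answer: (2, 3, 0)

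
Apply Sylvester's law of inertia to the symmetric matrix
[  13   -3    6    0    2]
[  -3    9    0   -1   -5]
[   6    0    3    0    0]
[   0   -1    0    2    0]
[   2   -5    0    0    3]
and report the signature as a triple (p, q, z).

step 0: pivot 13 → sign +
step 1: pivot 108/13 → sign +
step 2: pivot 203/108 → sign +
step 3: pivot -3/203 → sign −
step 4: pivot 1 → sign +
signature = (4, 1, 0)

Answer: (4, 1, 0)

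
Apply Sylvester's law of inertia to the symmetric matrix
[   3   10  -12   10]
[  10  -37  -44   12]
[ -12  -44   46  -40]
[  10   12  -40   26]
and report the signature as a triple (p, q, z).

Answer: (1, 3, 0)

Derivation:
step 0: pivot 3 → sign +
step 1: pivot -211/3 → sign −
step 2: pivot -374/211 → sign −
step 3: pivot -6/187 → sign −
signature = (1, 3, 0)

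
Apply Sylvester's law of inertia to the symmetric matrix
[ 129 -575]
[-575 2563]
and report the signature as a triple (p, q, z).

Answer: (2, 0, 0)

Derivation:
step 0: pivot 129 → sign +
step 1: pivot 2/129 → sign +
signature = (2, 0, 0)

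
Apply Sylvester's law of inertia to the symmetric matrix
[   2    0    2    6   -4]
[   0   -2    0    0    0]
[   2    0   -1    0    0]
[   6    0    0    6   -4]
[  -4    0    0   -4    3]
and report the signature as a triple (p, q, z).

step 0: pivot 2 → sign +
step 1: pivot -2 → sign −
step 2: pivot -3 → sign −
step 3: pivot 1/3 → sign +
step 4: row/col 4 already zero → sign 0
signature = (2, 2, 1)

Answer: (2, 2, 1)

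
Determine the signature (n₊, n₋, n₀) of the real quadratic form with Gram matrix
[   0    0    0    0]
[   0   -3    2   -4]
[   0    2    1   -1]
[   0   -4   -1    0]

Answer: (1, 2, 1)

Derivation:
step 0: pivot -3 → sign −
step 1: pivot 7/3 → sign +
step 2: pivot -3/7 → sign −
step 3: row/col 3 already zero → sign 0
signature = (1, 2, 1)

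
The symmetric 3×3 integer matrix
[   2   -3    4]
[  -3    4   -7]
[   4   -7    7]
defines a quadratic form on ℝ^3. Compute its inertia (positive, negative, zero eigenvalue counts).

Answer: (2, 1, 0)

Derivation:
step 0: pivot 2 → sign +
step 1: pivot -1/2 → sign −
step 2: pivot 1 → sign +
signature = (2, 1, 0)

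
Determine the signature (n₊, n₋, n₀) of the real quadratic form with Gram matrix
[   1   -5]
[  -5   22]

step 0: pivot 1 → sign +
step 1: pivot -3 → sign −
signature = (1, 1, 0)

Answer: (1, 1, 0)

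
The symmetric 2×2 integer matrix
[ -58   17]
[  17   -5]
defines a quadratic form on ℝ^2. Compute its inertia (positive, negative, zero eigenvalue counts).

Answer: (0, 2, 0)

Derivation:
step 0: pivot -58 → sign −
step 1: pivot -1/58 → sign −
signature = (0, 2, 0)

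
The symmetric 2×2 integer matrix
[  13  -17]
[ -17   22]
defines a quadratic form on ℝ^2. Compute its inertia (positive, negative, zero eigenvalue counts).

Answer: (1, 1, 0)

Derivation:
step 0: pivot 13 → sign +
step 1: pivot -3/13 → sign −
signature = (1, 1, 0)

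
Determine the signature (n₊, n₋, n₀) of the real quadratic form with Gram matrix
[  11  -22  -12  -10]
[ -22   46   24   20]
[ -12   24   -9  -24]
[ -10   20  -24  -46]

Answer: (3, 1, 0)

Derivation:
step 0: pivot 11 → sign +
step 1: pivot 2 → sign +
step 2: pivot -243/11 → sign −
step 3: pivot 2/27 → sign +
signature = (3, 1, 0)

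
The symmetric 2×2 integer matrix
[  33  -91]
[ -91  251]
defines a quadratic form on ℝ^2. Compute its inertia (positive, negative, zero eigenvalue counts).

Answer: (2, 0, 0)

Derivation:
step 0: pivot 33 → sign +
step 1: pivot 2/33 → sign +
signature = (2, 0, 0)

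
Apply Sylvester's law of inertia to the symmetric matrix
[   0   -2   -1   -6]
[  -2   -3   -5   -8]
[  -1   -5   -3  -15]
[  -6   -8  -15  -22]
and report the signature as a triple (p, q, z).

step 0: pivot -3 → sign −
step 1: pivot 4/3 → sign +
step 2: pivot 5/4 → sign +
step 3: pivot -6/5 → sign −
signature = (2, 2, 0)

Answer: (2, 2, 0)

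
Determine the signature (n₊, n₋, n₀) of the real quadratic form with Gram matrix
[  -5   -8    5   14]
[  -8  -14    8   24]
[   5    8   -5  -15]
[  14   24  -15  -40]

Answer: (1, 3, 0)

Derivation:
step 0: pivot -5 → sign −
step 1: pivot -6/5 → sign −
step 2: pivot 4/3 → sign +
step 3: pivot -3/4 → sign −
signature = (1, 3, 0)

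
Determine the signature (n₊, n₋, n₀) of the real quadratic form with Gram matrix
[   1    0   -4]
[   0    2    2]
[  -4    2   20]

step 0: pivot 1 → sign +
step 1: pivot 2 → sign +
step 2: pivot 2 → sign +
signature = (3, 0, 0)

Answer: (3, 0, 0)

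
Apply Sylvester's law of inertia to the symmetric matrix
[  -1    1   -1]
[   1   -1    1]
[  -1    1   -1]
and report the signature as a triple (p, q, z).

Answer: (0, 1, 2)

Derivation:
step 0: pivot -1 → sign −
step 1: row/col 1 already zero → sign 0
step 2: row/col 2 already zero → sign 0
signature = (0, 1, 2)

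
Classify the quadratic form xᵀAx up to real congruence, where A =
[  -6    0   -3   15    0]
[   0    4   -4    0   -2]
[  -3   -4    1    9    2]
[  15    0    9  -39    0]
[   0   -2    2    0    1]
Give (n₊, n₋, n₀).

step 0: pivot -6 → sign −
step 1: pivot 4 → sign +
step 2: pivot -3/2 → sign −
step 3: row/col 3 already zero → sign 0
step 4: row/col 4 already zero → sign 0
signature = (1, 2, 2)

Answer: (1, 2, 2)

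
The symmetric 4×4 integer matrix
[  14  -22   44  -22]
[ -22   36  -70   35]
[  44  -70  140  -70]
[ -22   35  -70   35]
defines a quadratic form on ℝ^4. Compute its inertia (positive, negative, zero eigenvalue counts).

step 0: pivot 14 → sign +
step 1: pivot 10/7 → sign +
step 2: pivot 6/5 → sign +
step 3: row/col 3 already zero → sign 0
signature = (3, 0, 1)

Answer: (3, 0, 1)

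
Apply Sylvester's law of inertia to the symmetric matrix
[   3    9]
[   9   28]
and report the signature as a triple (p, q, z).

step 0: pivot 3 → sign +
step 1: pivot 1 → sign +
signature = (2, 0, 0)

Answer: (2, 0, 0)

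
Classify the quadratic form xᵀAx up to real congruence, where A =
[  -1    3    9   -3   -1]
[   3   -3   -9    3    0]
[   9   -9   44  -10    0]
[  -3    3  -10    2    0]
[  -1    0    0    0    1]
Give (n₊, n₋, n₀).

Answer: (3, 2, 0)

Derivation:
step 0: pivot -1 → sign −
step 1: pivot 6 → sign +
step 2: pivot 71 → sign +
step 3: pivot -6/71 → sign −
step 4: pivot 1/2 → sign +
signature = (3, 2, 0)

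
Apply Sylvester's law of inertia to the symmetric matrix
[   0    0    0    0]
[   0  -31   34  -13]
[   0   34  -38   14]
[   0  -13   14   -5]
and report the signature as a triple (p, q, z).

Answer: (1, 2, 1)

Derivation:
step 0: pivot -31 → sign −
step 1: pivot -22/31 → sign −
step 2: pivot 6/11 → sign +
step 3: row/col 3 already zero → sign 0
signature = (1, 2, 1)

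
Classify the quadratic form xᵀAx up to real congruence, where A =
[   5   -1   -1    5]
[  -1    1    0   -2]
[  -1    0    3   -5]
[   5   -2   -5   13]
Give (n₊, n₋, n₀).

Answer: (4, 0, 0)

Derivation:
step 0: pivot 5 → sign +
step 1: pivot 4/5 → sign +
step 2: pivot 11/4 → sign +
step 3: pivot 2/11 → sign +
signature = (4, 0, 0)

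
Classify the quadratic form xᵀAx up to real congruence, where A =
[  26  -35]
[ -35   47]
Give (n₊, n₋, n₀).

Answer: (1, 1, 0)

Derivation:
step 0: pivot 26 → sign +
step 1: pivot -3/26 → sign −
signature = (1, 1, 0)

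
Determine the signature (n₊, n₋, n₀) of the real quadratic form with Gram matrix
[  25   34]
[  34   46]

Answer: (1, 1, 0)

Derivation:
step 0: pivot 25 → sign +
step 1: pivot -6/25 → sign −
signature = (1, 1, 0)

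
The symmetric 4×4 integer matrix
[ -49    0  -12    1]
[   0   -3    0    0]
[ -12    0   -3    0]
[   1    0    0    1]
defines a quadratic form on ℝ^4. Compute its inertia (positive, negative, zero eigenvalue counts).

Answer: (1, 3, 0)

Derivation:
step 0: pivot -49 → sign −
step 1: pivot -3 → sign −
step 2: pivot -3/49 → sign −
step 3: pivot 2 → sign +
signature = (1, 3, 0)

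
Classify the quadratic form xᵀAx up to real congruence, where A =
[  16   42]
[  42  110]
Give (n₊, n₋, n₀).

step 0: pivot 16 → sign +
step 1: pivot -1/4 → sign −
signature = (1, 1, 0)

Answer: (1, 1, 0)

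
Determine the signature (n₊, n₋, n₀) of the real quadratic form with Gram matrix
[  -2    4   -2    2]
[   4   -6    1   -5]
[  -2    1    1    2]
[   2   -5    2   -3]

step 0: pivot -2 → sign −
step 1: pivot 2 → sign +
step 2: pivot -3/2 → sign −
step 3: row/col 3 already zero → sign 0
signature = (1, 2, 1)

Answer: (1, 2, 1)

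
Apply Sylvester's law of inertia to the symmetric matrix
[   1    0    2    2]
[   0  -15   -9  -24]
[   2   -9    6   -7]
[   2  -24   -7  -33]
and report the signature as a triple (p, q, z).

step 0: pivot 1 → sign +
step 1: pivot -15 → sign −
step 2: pivot 37/5 → sign +
step 3: pivot -6/37 → sign −
signature = (2, 2, 0)

Answer: (2, 2, 0)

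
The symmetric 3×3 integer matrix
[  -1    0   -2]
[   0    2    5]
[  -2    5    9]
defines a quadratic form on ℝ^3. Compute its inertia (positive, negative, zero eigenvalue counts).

step 0: pivot -1 → sign −
step 1: pivot 2 → sign +
step 2: pivot 1/2 → sign +
signature = (2, 1, 0)

Answer: (2, 1, 0)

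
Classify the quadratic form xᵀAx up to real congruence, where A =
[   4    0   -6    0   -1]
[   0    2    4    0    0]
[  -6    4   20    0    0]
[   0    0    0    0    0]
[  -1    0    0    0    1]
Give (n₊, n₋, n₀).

step 0: pivot 4 → sign +
step 1: pivot 2 → sign +
step 2: pivot 3 → sign +
step 3: row/col 3 already zero → sign 0
step 4: row/col 4 already zero → sign 0
signature = (3, 0, 2)

Answer: (3, 0, 2)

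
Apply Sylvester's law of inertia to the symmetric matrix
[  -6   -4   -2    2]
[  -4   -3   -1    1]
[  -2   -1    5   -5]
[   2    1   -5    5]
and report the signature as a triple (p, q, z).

Answer: (1, 2, 1)

Derivation:
step 0: pivot -6 → sign −
step 1: pivot -1/3 → sign −
step 2: pivot 6 → sign +
step 3: row/col 3 already zero → sign 0
signature = (1, 2, 1)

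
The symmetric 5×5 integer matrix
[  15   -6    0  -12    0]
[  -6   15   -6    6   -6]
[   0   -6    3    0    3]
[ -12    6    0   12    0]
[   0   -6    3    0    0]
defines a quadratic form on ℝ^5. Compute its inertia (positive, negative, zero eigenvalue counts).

Answer: (3, 1, 1)

Derivation:
step 0: pivot 15 → sign +
step 1: pivot 63/5 → sign +
step 2: pivot 1/7 → sign +
step 3: pivot -3 → sign −
step 4: row/col 4 already zero → sign 0
signature = (3, 1, 1)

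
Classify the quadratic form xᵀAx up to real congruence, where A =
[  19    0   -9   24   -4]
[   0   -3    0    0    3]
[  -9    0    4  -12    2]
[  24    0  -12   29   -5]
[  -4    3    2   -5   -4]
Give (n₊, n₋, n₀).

step 0: pivot 19 → sign +
step 1: pivot -3 → sign −
step 2: pivot -5/19 → sign −
step 3: pivot 1/5 → sign +
step 4: pivot -2 → sign −
signature = (2, 3, 0)

Answer: (2, 3, 0)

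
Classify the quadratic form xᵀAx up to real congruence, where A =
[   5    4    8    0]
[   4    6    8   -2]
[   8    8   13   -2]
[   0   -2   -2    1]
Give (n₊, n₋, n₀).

step 0: pivot 5 → sign +
step 1: pivot 14/5 → sign +
step 2: pivot -5/7 → sign −
step 3: pivot 3/5 → sign +
signature = (3, 1, 0)

Answer: (3, 1, 0)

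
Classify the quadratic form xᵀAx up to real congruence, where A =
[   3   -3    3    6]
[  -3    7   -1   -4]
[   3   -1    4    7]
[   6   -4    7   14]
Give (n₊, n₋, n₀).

Answer: (3, 0, 1)

Derivation:
step 0: pivot 3 → sign +
step 1: pivot 4 → sign +
step 2: pivot 1 → sign +
step 3: row/col 3 already zero → sign 0
signature = (3, 0, 1)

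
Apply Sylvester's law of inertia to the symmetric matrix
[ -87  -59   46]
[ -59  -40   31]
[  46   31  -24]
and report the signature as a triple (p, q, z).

Answer: (1, 2, 0)

Derivation:
step 0: pivot -87 → sign −
step 1: pivot 1/87 → sign +
step 2: pivot -3 → sign −
signature = (1, 2, 0)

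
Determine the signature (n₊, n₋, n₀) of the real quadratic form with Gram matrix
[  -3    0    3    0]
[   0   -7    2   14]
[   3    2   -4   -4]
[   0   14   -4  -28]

step 0: pivot -3 → sign −
step 1: pivot -7 → sign −
step 2: pivot -3/7 → sign −
step 3: row/col 3 already zero → sign 0
signature = (0, 3, 1)

Answer: (0, 3, 1)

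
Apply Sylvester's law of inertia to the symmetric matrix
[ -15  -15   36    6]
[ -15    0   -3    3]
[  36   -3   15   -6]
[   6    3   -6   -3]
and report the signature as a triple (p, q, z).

Answer: (2, 2, 0)

Derivation:
step 0: pivot -15 → sign −
step 1: pivot 15 → sign +
step 2: pivot -6/5 → sign −
step 3: pivot 3/10 → sign +
signature = (2, 2, 0)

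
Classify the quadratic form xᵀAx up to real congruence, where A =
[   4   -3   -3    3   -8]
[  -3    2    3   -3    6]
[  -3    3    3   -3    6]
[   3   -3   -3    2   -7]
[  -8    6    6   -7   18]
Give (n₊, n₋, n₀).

step 0: pivot 4 → sign +
step 1: pivot -1/4 → sign −
step 2: pivot 3 → sign +
step 3: pivot -1 → sign −
step 4: pivot 3 → sign +
signature = (3, 2, 0)

Answer: (3, 2, 0)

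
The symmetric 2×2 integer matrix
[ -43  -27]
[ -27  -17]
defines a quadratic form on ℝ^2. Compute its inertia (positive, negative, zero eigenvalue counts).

step 0: pivot -43 → sign −
step 1: pivot -2/43 → sign −
signature = (0, 2, 0)

Answer: (0, 2, 0)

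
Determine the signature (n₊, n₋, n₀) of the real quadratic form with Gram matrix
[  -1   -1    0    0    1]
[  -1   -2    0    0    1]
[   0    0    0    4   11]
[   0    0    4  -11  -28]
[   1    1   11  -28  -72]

step 0: pivot -1 → sign −
step 1: pivot -1 → sign −
step 2: pivot -11 → sign −
step 3: pivot 16/11 → sign +
step 4: pivot -3/16 → sign −
signature = (1, 4, 0)

Answer: (1, 4, 0)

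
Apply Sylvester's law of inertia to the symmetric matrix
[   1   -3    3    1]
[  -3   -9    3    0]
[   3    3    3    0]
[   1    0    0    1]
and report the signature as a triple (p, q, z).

Answer: (2, 1, 1)

Derivation:
step 0: pivot 1 → sign +
step 1: pivot -18 → sign −
step 2: pivot 2 → sign +
step 3: row/col 3 already zero → sign 0
signature = (2, 1, 1)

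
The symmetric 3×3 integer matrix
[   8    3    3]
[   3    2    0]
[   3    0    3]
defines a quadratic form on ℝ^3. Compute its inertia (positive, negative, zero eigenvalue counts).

Answer: (3, 0, 0)

Derivation:
step 0: pivot 8 → sign +
step 1: pivot 7/8 → sign +
step 2: pivot 3/7 → sign +
signature = (3, 0, 0)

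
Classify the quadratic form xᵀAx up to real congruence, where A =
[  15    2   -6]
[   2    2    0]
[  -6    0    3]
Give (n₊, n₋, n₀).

Answer: (3, 0, 0)

Derivation:
step 0: pivot 15 → sign +
step 1: pivot 26/15 → sign +
step 2: pivot 3/13 → sign +
signature = (3, 0, 0)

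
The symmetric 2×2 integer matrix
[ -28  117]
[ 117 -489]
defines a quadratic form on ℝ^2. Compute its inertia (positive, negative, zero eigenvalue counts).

Answer: (0, 2, 0)

Derivation:
step 0: pivot -28 → sign −
step 1: pivot -3/28 → sign −
signature = (0, 2, 0)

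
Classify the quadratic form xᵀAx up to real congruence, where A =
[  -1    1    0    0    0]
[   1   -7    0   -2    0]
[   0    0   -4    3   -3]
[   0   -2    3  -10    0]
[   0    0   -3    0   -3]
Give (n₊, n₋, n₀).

step 0: pivot -1 → sign −
step 1: pivot -6 → sign −
step 2: pivot -4 → sign −
step 3: pivot -85/12 → sign −
step 4: pivot -3/85 → sign −
signature = (0, 5, 0)

Answer: (0, 5, 0)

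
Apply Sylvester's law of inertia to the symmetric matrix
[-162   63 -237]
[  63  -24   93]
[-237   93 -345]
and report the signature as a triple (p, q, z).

step 0: pivot -162 → sign −
step 1: pivot 1/2 → sign +
step 2: pivot 1/3 → sign +
signature = (2, 1, 0)

Answer: (2, 1, 0)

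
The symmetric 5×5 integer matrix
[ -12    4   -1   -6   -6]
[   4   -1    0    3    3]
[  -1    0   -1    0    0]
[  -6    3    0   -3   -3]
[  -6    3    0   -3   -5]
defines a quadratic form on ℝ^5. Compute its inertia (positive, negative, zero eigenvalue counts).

Answer: (1, 4, 0)

Derivation:
step 0: pivot -12 → sign −
step 1: pivot 1/3 → sign +
step 2: pivot -5/4 → sign −
step 3: pivot -6/5 → sign −
step 4: pivot -2 → sign −
signature = (1, 4, 0)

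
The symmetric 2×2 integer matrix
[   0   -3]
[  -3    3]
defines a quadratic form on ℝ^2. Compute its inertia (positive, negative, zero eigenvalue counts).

step 0: pivot 3 → sign +
step 1: pivot -3 → sign −
signature = (1, 1, 0)

Answer: (1, 1, 0)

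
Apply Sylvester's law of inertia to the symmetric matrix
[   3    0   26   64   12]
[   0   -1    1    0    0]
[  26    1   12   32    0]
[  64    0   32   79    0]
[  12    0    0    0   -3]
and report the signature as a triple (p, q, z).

Answer: (2, 3, 0)

Derivation:
step 0: pivot 3 → sign +
step 1: pivot -1 → sign −
step 2: pivot -637/3 → sign −
step 3: pivot 3/13 → sign +
step 4: pivot -3/49 → sign −
signature = (2, 3, 0)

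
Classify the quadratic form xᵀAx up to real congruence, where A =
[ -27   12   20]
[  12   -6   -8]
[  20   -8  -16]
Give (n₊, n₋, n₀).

step 0: pivot -27 → sign −
step 1: pivot -2/3 → sign −
step 2: row/col 2 already zero → sign 0
signature = (0, 2, 1)

Answer: (0, 2, 1)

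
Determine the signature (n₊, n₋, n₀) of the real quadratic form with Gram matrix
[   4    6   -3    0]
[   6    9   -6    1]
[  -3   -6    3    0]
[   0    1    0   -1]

step 0: pivot 4 → sign +
step 1: pivot 3/4 → sign +
step 2: pivot -3 → sign −
step 3: pivot -2/3 → sign −
signature = (2, 2, 0)

Answer: (2, 2, 0)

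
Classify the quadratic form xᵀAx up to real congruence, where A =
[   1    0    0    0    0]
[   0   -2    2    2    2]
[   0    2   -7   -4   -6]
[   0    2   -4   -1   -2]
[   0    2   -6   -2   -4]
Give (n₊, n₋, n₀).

step 0: pivot 1 → sign +
step 1: pivot -2 → sign −
step 2: pivot -5 → sign −
step 3: pivot 9/5 → sign +
step 4: pivot -2/9 → sign −
signature = (2, 3, 0)

Answer: (2, 3, 0)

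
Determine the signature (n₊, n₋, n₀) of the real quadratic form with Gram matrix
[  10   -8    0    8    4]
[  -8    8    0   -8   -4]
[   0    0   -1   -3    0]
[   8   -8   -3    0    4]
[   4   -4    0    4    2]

Answer: (3, 1, 1)

Derivation:
step 0: pivot 10 → sign +
step 1: pivot 8/5 → sign +
step 2: pivot -1 → sign −
step 3: pivot 1 → sign +
step 4: row/col 4 already zero → sign 0
signature = (3, 1, 1)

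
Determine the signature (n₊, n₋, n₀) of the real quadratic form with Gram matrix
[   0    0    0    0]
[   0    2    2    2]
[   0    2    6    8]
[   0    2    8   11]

step 0: pivot 2 → sign +
step 1: pivot 4 → sign +
step 2: row/col 2 already zero → sign 0
step 3: row/col 3 already zero → sign 0
signature = (2, 0, 2)

Answer: (2, 0, 2)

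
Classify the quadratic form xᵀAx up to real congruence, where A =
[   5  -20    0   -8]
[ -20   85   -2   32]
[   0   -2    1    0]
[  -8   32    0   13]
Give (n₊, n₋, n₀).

step 0: pivot 5 → sign +
step 1: pivot 5 → sign +
step 2: pivot 1/5 → sign +
step 3: pivot 1/5 → sign +
signature = (4, 0, 0)

Answer: (4, 0, 0)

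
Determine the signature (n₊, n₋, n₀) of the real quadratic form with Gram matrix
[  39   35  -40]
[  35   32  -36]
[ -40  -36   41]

step 0: pivot 39 → sign +
step 1: pivot 23/39 → sign +
step 2: pivot -1/23 → sign −
signature = (2, 1, 0)

Answer: (2, 1, 0)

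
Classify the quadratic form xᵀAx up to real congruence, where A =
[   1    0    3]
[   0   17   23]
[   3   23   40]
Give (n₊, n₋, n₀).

step 0: pivot 1 → sign +
step 1: pivot 17 → sign +
step 2: pivot -2/17 → sign −
signature = (2, 1, 0)

Answer: (2, 1, 0)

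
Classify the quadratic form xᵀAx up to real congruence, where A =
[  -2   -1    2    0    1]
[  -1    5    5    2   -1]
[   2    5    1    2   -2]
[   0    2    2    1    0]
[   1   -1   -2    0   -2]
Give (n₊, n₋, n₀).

Answer: (2, 3, 0)

Derivation:
step 0: pivot -2 → sign −
step 1: pivot 11/2 → sign +
step 2: pivot 1/11 → sign +
step 3: pivot -3 → sign −
step 4: pivot -2 → sign −
signature = (2, 3, 0)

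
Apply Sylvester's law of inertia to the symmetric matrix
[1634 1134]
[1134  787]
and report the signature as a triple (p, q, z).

step 0: pivot 1634 → sign +
step 1: pivot 1/817 → sign +
signature = (2, 0, 0)

Answer: (2, 0, 0)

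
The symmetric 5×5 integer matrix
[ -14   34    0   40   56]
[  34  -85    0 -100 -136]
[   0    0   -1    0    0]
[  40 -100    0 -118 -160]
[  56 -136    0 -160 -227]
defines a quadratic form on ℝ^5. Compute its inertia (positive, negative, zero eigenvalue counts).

Answer: (0, 5, 0)

Derivation:
step 0: pivot -14 → sign −
step 1: pivot -17/7 → sign −
step 2: pivot -1 → sign −
step 3: pivot -6/17 → sign −
step 4: pivot -3 → sign −
signature = (0, 5, 0)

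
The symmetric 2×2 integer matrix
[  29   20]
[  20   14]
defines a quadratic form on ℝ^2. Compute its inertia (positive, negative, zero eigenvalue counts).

Answer: (2, 0, 0)

Derivation:
step 0: pivot 29 → sign +
step 1: pivot 6/29 → sign +
signature = (2, 0, 0)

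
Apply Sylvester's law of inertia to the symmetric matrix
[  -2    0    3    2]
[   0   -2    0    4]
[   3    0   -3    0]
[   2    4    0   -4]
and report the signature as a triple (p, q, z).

step 0: pivot -2 → sign −
step 1: pivot -2 → sign −
step 2: pivot 3/2 → sign +
step 3: row/col 3 already zero → sign 0
signature = (1, 2, 1)

Answer: (1, 2, 1)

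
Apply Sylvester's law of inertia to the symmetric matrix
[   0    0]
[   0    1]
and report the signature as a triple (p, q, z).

step 0: pivot 1 → sign +
step 1: row/col 1 already zero → sign 0
signature = (1, 0, 1)

Answer: (1, 0, 1)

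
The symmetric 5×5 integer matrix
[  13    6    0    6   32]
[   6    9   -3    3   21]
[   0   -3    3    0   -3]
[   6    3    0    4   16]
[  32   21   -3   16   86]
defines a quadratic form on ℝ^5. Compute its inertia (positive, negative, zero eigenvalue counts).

step 0: pivot 13 → sign +
step 1: pivot 81/13 → sign +
step 2: pivot 14/9 → sign +
step 3: pivot 17/14 → sign +
step 4: pivot 3/17 → sign +
signature = (5, 0, 0)

Answer: (5, 0, 0)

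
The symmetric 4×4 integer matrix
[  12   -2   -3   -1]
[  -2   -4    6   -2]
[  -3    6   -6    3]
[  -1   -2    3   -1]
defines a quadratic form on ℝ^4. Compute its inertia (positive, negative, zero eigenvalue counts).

Answer: (2, 1, 1)

Derivation:
step 0: pivot 12 → sign +
step 1: pivot -13/3 → sign −
step 2: pivot 3/13 → sign +
step 3: row/col 3 already zero → sign 0
signature = (2, 1, 1)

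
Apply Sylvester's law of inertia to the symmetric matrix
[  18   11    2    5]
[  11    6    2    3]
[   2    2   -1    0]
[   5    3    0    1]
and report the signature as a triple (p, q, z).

step 0: pivot 18 → sign +
step 1: pivot -13/18 → sign −
step 2: pivot -5/13 → sign −
step 3: pivot 3/5 → sign +
signature = (2, 2, 0)

Answer: (2, 2, 0)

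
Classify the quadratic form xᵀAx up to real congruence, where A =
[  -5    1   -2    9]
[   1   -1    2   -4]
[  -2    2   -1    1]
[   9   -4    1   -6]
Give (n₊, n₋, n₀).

step 0: pivot -5 → sign −
step 1: pivot -4/5 → sign −
step 2: pivot 3 → sign +
step 3: pivot -1/12 → sign −
signature = (1, 3, 0)

Answer: (1, 3, 0)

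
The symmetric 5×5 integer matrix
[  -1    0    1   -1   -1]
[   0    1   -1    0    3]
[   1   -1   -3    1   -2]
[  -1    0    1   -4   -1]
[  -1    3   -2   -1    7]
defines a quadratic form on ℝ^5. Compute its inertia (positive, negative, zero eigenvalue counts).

Answer: (1, 4, 0)

Derivation:
step 0: pivot -1 → sign −
step 1: pivot 1 → sign +
step 2: pivot -3 → sign −
step 3: pivot -3 → sign −
step 4: pivot -1 → sign −
signature = (1, 4, 0)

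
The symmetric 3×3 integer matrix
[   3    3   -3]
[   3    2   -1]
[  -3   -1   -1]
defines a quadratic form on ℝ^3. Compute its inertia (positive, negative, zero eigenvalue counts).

Answer: (1, 1, 1)

Derivation:
step 0: pivot 3 → sign +
step 1: pivot -1 → sign −
step 2: row/col 2 already zero → sign 0
signature = (1, 1, 1)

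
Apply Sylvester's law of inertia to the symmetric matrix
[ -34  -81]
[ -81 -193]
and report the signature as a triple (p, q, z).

Answer: (0, 2, 0)

Derivation:
step 0: pivot -34 → sign −
step 1: pivot -1/34 → sign −
signature = (0, 2, 0)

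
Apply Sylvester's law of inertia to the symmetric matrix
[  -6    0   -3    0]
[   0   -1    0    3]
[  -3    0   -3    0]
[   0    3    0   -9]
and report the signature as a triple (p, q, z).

Answer: (0, 3, 1)

Derivation:
step 0: pivot -6 → sign −
step 1: pivot -1 → sign −
step 2: pivot -3/2 → sign −
step 3: row/col 3 already zero → sign 0
signature = (0, 3, 1)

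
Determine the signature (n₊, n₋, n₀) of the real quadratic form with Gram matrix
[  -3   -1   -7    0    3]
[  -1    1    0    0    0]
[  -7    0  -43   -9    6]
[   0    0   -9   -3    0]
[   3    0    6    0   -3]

Answer: (1, 4, 0)

Derivation:
step 0: pivot -3 → sign −
step 1: pivot 4/3 → sign +
step 2: pivot -123/4 → sign −
step 3: pivot -15/41 → sign −
step 4: pivot -3/5 → sign −
signature = (1, 4, 0)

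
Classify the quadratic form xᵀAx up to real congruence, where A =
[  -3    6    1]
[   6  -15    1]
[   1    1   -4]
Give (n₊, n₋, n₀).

step 0: pivot -3 → sign −
step 1: pivot -3 → sign −
step 2: pivot -2/3 → sign −
signature = (0, 3, 0)

Answer: (0, 3, 0)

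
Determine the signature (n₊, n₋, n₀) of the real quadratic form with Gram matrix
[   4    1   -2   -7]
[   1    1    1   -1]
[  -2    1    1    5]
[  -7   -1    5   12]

Answer: (2, 2, 0)

Derivation:
step 0: pivot 4 → sign +
step 1: pivot 3/4 → sign +
step 2: pivot -3 → sign −
step 3: pivot -1 → sign −
signature = (2, 2, 0)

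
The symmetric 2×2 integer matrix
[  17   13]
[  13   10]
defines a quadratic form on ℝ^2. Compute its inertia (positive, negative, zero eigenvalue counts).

Answer: (2, 0, 0)

Derivation:
step 0: pivot 17 → sign +
step 1: pivot 1/17 → sign +
signature = (2, 0, 0)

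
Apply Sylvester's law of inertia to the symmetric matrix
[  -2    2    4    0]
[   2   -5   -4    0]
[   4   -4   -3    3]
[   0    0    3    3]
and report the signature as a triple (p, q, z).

Answer: (2, 2, 0)

Derivation:
step 0: pivot -2 → sign −
step 1: pivot -3 → sign −
step 2: pivot 5 → sign +
step 3: pivot 6/5 → sign +
signature = (2, 2, 0)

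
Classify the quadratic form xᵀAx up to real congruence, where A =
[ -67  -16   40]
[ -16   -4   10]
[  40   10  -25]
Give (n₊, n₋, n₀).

step 0: pivot -67 → sign −
step 1: pivot -12/67 → sign −
step 2: row/col 2 already zero → sign 0
signature = (0, 2, 1)

Answer: (0, 2, 1)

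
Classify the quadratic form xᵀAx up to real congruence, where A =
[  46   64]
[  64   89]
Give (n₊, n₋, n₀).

Answer: (1, 1, 0)

Derivation:
step 0: pivot 46 → sign +
step 1: pivot -1/23 → sign −
signature = (1, 1, 0)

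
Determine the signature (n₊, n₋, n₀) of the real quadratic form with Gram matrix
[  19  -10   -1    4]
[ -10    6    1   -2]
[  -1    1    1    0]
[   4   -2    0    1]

Answer: (4, 0, 0)

Derivation:
step 0: pivot 19 → sign +
step 1: pivot 14/19 → sign +
step 2: pivot 9/14 → sign +
step 3: pivot 1/9 → sign +
signature = (4, 0, 0)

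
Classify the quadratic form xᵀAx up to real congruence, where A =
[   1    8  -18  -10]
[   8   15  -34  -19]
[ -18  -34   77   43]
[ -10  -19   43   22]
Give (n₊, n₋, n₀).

Answer: (1, 3, 0)

Derivation:
step 0: pivot 1 → sign +
step 1: pivot -49 → sign −
step 2: pivot -3/49 → sign −
step 3: pivot -2 → sign −
signature = (1, 3, 0)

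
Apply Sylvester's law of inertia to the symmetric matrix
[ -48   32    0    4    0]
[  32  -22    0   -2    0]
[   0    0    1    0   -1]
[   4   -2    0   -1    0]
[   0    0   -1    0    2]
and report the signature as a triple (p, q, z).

step 0: pivot -48 → sign −
step 1: pivot -2/3 → sign −
step 2: pivot 1 → sign +
step 3: pivot 1 → sign +
step 4: row/col 4 already zero → sign 0
signature = (2, 2, 1)

Answer: (2, 2, 1)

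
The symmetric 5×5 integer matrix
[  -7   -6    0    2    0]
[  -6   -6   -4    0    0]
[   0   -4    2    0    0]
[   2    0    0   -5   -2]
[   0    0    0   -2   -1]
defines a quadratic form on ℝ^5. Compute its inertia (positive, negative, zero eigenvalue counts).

step 0: pivot -7 → sign −
step 1: pivot -6/7 → sign −
step 2: pivot 62/3 → sign +
step 3: pivot -127/31 → sign −
step 4: pivot -3/127 → sign −
signature = (1, 4, 0)

Answer: (1, 4, 0)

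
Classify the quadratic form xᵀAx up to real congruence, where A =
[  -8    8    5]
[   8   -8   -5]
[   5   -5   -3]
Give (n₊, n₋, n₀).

step 0: pivot -8 → sign −
step 1: pivot 1/8 → sign +
step 2: row/col 2 already zero → sign 0
signature = (1, 1, 1)

Answer: (1, 1, 1)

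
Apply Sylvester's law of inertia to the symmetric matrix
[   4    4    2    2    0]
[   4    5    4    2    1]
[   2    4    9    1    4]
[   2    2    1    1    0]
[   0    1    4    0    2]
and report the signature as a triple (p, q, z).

Answer: (3, 0, 2)

Derivation:
step 0: pivot 4 → sign +
step 1: pivot 1 → sign +
step 2: pivot 4 → sign +
step 3: row/col 3 already zero → sign 0
step 4: row/col 4 already zero → sign 0
signature = (3, 0, 2)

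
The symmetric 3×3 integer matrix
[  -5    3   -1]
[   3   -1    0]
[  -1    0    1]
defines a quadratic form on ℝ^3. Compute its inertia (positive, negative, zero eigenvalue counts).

Answer: (2, 1, 0)

Derivation:
step 0: pivot -5 → sign −
step 1: pivot 4/5 → sign +
step 2: pivot 3/4 → sign +
signature = (2, 1, 0)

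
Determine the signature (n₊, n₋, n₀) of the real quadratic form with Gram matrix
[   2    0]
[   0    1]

Answer: (2, 0, 0)

Derivation:
step 0: pivot 2 → sign +
step 1: pivot 1 → sign +
signature = (2, 0, 0)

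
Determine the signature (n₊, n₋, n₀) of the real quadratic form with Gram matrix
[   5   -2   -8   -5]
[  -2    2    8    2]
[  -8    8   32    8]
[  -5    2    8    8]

step 0: pivot 5 → sign +
step 1: pivot 6/5 → sign +
step 2: pivot 3 → sign +
step 3: row/col 3 already zero → sign 0
signature = (3, 0, 1)

Answer: (3, 0, 1)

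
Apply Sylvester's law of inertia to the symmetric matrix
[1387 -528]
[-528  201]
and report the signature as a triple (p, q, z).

step 0: pivot 1387 → sign +
step 1: pivot 3/1387 → sign +
signature = (2, 0, 0)

Answer: (2, 0, 0)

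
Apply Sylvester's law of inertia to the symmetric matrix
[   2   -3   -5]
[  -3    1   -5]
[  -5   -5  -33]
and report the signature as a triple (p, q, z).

Answer: (1, 2, 0)

Derivation:
step 0: pivot 2 → sign +
step 1: pivot -7/2 → sign −
step 2: pivot -6/7 → sign −
signature = (1, 2, 0)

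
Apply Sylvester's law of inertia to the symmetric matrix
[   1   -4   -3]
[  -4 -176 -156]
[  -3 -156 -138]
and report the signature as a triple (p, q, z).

step 0: pivot 1 → sign +
step 1: pivot -192 → sign −
step 2: row/col 2 already zero → sign 0
signature = (1, 1, 1)

Answer: (1, 1, 1)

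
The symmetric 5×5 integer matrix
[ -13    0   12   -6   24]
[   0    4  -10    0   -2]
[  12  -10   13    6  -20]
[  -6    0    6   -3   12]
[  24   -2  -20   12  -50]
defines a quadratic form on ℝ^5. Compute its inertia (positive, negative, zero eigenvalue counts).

Answer: (2, 3, 0)

Derivation:
step 0: pivot -13 → sign −
step 1: pivot 4 → sign +
step 2: pivot -12/13 → sign −
step 3: pivot 25/12 → sign +
step 4: pivot -3/25 → sign −
signature = (2, 3, 0)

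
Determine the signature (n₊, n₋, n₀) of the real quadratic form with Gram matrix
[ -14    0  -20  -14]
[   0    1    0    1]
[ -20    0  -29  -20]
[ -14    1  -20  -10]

step 0: pivot -14 → sign −
step 1: pivot 1 → sign +
step 2: pivot -3/7 → sign −
step 3: pivot 3 → sign +
signature = (2, 2, 0)

Answer: (2, 2, 0)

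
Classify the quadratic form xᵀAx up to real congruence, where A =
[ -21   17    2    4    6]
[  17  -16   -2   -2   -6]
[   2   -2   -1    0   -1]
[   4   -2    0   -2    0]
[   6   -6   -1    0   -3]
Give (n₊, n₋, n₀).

Answer: (0, 5, 0)

Derivation:
step 0: pivot -21 → sign −
step 1: pivot -47/21 → sign −
step 2: pivot -35/47 → sign −
step 3: pivot -18/35 → sign −
step 4: pivot -2/9 → sign −
signature = (0, 5, 0)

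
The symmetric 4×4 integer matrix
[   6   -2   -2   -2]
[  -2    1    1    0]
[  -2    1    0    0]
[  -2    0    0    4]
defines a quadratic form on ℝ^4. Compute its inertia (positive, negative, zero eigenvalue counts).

step 0: pivot 6 → sign +
step 1: pivot 1/3 → sign +
step 2: pivot -1 → sign −
step 3: pivot 2 → sign +
signature = (3, 1, 0)

Answer: (3, 1, 0)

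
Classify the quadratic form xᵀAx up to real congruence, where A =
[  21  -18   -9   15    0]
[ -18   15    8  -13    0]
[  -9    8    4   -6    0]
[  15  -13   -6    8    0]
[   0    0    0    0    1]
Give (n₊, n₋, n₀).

Answer: (3, 2, 0)

Derivation:
step 0: pivot 21 → sign +
step 1: pivot -3/7 → sign −
step 2: pivot 1/3 → sign +
step 3: pivot -3 → sign −
step 4: pivot 1 → sign +
signature = (3, 2, 0)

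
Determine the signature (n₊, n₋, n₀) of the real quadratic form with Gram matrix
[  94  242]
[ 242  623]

step 0: pivot 94 → sign +
step 1: pivot -1/47 → sign −
signature = (1, 1, 0)

Answer: (1, 1, 0)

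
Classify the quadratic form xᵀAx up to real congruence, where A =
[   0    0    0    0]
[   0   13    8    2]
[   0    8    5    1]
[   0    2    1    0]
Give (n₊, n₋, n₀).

Answer: (2, 1, 1)

Derivation:
step 0: pivot 13 → sign +
step 1: pivot 1/13 → sign +
step 2: pivot -1 → sign −
step 3: row/col 3 already zero → sign 0
signature = (2, 1, 1)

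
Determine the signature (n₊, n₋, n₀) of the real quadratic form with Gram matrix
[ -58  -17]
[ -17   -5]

step 0: pivot -58 → sign −
step 1: pivot -1/58 → sign −
signature = (0, 2, 0)

Answer: (0, 2, 0)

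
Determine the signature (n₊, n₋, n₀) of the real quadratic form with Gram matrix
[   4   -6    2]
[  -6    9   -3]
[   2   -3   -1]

Answer: (1, 1, 1)

Derivation:
step 0: pivot 4 → sign +
step 1: pivot -2 → sign −
step 2: row/col 2 already zero → sign 0
signature = (1, 1, 1)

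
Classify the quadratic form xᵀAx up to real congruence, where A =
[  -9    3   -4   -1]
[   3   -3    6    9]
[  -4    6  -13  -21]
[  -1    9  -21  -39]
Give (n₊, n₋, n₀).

step 0: pivot -9 → sign −
step 1: pivot -2 → sign −
step 2: pivot -1/3 → sign −
step 3: pivot -1 → sign −
signature = (0, 4, 0)

Answer: (0, 4, 0)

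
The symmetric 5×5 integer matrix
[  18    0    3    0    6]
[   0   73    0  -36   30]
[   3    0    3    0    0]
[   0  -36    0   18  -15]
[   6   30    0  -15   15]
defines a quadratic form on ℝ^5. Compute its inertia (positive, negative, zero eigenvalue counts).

Answer: (5, 0, 0)

Derivation:
step 0: pivot 18 → sign +
step 1: pivot 73 → sign +
step 2: pivot 5/2 → sign +
step 3: pivot 18/73 → sign +
step 4: pivot 1/10 → sign +
signature = (5, 0, 0)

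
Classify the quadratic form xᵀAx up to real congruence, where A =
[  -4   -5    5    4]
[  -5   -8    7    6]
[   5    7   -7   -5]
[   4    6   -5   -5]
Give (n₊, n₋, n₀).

step 0: pivot -4 → sign −
step 1: pivot -7/4 → sign −
step 2: pivot -3/7 → sign −
step 3: row/col 3 already zero → sign 0
signature = (0, 3, 1)

Answer: (0, 3, 1)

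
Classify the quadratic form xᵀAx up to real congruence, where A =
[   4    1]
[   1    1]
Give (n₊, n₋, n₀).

Answer: (2, 0, 0)

Derivation:
step 0: pivot 4 → sign +
step 1: pivot 3/4 → sign +
signature = (2, 0, 0)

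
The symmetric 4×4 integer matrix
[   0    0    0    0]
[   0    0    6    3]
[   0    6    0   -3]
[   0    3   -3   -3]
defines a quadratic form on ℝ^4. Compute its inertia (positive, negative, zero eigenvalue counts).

step 0: pivot -3 → sign −
step 1: pivot 3 → sign +
step 2: row/col 2 already zero → sign 0
step 3: row/col 3 already zero → sign 0
signature = (1, 1, 2)

Answer: (1, 1, 2)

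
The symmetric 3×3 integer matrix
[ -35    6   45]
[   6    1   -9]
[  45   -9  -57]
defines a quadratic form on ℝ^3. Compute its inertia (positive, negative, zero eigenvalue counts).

step 0: pivot -35 → sign −
step 1: pivot 71/35 → sign +
step 2: pivot 3/71 → sign +
signature = (2, 1, 0)

Answer: (2, 1, 0)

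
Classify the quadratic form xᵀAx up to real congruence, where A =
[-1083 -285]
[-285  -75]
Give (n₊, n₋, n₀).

Answer: (0, 1, 1)

Derivation:
step 0: pivot -1083 → sign −
step 1: row/col 1 already zero → sign 0
signature = (0, 1, 1)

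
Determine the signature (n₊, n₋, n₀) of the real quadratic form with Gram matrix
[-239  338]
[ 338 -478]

step 0: pivot -239 → sign −
step 1: pivot 2/239 → sign +
signature = (1, 1, 0)

Answer: (1, 1, 0)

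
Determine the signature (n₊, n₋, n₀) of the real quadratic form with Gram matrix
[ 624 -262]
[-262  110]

Answer: (1, 1, 0)

Derivation:
step 0: pivot 624 → sign +
step 1: pivot -1/156 → sign −
signature = (1, 1, 0)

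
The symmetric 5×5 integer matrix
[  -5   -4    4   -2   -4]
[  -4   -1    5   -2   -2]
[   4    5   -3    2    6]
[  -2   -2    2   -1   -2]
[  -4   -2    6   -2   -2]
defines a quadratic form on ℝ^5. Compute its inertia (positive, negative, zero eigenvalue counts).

Answer: (2, 3, 0)

Derivation:
step 0: pivot -5 → sign −
step 1: pivot 11/5 → sign +
step 2: pivot -14/11 → sign −
step 3: pivot 1/7 → sign +
step 4: pivot -2 → sign −
signature = (2, 3, 0)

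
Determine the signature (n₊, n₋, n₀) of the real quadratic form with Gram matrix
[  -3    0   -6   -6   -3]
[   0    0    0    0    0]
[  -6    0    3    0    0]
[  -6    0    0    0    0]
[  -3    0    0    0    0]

step 0: pivot -3 → sign −
step 1: pivot 15 → sign +
step 2: pivot 12/5 → sign +
step 3: row/col 3 already zero → sign 0
step 4: row/col 4 already zero → sign 0
signature = (2, 1, 2)

Answer: (2, 1, 2)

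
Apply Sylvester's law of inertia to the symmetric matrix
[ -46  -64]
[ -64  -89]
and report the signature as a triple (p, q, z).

step 0: pivot -46 → sign −
step 1: pivot 1/23 → sign +
signature = (1, 1, 0)

Answer: (1, 1, 0)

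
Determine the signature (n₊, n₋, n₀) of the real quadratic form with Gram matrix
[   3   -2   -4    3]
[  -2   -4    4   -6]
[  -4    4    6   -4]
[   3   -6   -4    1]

step 0: pivot 3 → sign +
step 1: pivot -16/3 → sign −
step 2: pivot 1 → sign +
step 3: row/col 3 already zero → sign 0
signature = (2, 1, 1)

Answer: (2, 1, 1)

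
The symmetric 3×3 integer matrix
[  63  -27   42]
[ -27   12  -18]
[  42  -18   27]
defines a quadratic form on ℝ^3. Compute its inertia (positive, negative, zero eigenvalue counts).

step 0: pivot 63 → sign +
step 1: pivot 3/7 → sign +
step 2: pivot -1 → sign −
signature = (2, 1, 0)

Answer: (2, 1, 0)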